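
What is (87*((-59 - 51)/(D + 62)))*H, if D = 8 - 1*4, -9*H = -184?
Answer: -26680/9 ≈ -2964.4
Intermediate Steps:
H = 184/9 (H = -1/9*(-184) = 184/9 ≈ 20.444)
D = 4 (D = 8 - 4 = 4)
(87*((-59 - 51)/(D + 62)))*H = (87*((-59 - 51)/(4 + 62)))*(184/9) = (87*(-110/66))*(184/9) = (87*(-110*1/66))*(184/9) = (87*(-5/3))*(184/9) = -145*184/9 = -26680/9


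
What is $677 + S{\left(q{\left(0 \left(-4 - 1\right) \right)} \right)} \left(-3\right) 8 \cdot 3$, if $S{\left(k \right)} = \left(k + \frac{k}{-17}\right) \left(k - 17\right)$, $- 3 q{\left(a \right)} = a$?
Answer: $677$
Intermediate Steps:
$q{\left(a \right)} = - \frac{a}{3}$
$S{\left(k \right)} = \frac{16 k \left(-17 + k\right)}{17}$ ($S{\left(k \right)} = \left(k + k \left(- \frac{1}{17}\right)\right) \left(-17 + k\right) = \left(k - \frac{k}{17}\right) \left(-17 + k\right) = \frac{16 k}{17} \left(-17 + k\right) = \frac{16 k \left(-17 + k\right)}{17}$)
$677 + S{\left(q{\left(0 \left(-4 - 1\right) \right)} \right)} \left(-3\right) 8 \cdot 3 = 677 + \frac{16 \left(- \frac{0 \left(-4 - 1\right)}{3}\right) \left(-17 - \frac{0 \left(-4 - 1\right)}{3}\right)}{17} \left(-3\right) 8 \cdot 3 = 677 + \frac{16 \left(- \frac{0 \left(-5\right)}{3}\right) \left(-17 - \frac{0 \left(-5\right)}{3}\right)}{17} \left(\left(-24\right) 3\right) = 677 + \frac{16 \left(\left(- \frac{1}{3}\right) 0\right) \left(-17 - 0\right)}{17} \left(-72\right) = 677 + \frac{16}{17} \cdot 0 \left(-17 + 0\right) \left(-72\right) = 677 + \frac{16}{17} \cdot 0 \left(-17\right) \left(-72\right) = 677 + 0 \left(-72\right) = 677 + 0 = 677$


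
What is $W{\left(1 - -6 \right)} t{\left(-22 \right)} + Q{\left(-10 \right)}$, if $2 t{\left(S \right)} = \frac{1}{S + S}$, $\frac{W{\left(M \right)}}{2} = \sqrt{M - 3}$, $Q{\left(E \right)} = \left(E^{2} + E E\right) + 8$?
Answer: $\frac{4575}{22} \approx 207.95$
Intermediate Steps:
$Q{\left(E \right)} = 8 + 2 E^{2}$ ($Q{\left(E \right)} = \left(E^{2} + E^{2}\right) + 8 = 2 E^{2} + 8 = 8 + 2 E^{2}$)
$W{\left(M \right)} = 2 \sqrt{-3 + M}$ ($W{\left(M \right)} = 2 \sqrt{M - 3} = 2 \sqrt{-3 + M}$)
$t{\left(S \right)} = \frac{1}{4 S}$ ($t{\left(S \right)} = \frac{1}{2 \left(S + S\right)} = \frac{1}{2 \cdot 2 S} = \frac{\frac{1}{2} \frac{1}{S}}{2} = \frac{1}{4 S}$)
$W{\left(1 - -6 \right)} t{\left(-22 \right)} + Q{\left(-10 \right)} = 2 \sqrt{-3 + \left(1 - -6\right)} \frac{1}{4 \left(-22\right)} + \left(8 + 2 \left(-10\right)^{2}\right) = 2 \sqrt{-3 + \left(1 + 6\right)} \frac{1}{4} \left(- \frac{1}{22}\right) + \left(8 + 2 \cdot 100\right) = 2 \sqrt{-3 + 7} \left(- \frac{1}{88}\right) + \left(8 + 200\right) = 2 \sqrt{4} \left(- \frac{1}{88}\right) + 208 = 2 \cdot 2 \left(- \frac{1}{88}\right) + 208 = 4 \left(- \frac{1}{88}\right) + 208 = - \frac{1}{22} + 208 = \frac{4575}{22}$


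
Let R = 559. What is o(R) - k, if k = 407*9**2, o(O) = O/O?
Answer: -32966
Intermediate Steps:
o(O) = 1
k = 32967 (k = 407*81 = 32967)
o(R) - k = 1 - 1*32967 = 1 - 32967 = -32966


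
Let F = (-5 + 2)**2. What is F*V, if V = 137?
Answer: 1233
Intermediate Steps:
F = 9 (F = (-3)**2 = 9)
F*V = 9*137 = 1233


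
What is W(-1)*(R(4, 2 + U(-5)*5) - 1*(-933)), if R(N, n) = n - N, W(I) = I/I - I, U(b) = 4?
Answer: 1902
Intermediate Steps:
W(I) = 1 - I
W(-1)*(R(4, 2 + U(-5)*5) - 1*(-933)) = (1 - 1*(-1))*(((2 + 4*5) - 1*4) - 1*(-933)) = (1 + 1)*(((2 + 20) - 4) + 933) = 2*((22 - 4) + 933) = 2*(18 + 933) = 2*951 = 1902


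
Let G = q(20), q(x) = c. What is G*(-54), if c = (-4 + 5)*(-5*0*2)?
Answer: 0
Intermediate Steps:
c = 0 (c = 1*(0*2) = 1*0 = 0)
q(x) = 0
G = 0
G*(-54) = 0*(-54) = 0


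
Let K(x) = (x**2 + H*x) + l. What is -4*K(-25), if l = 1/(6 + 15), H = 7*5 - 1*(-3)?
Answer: 27296/21 ≈ 1299.8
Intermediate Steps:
H = 38 (H = 35 + 3 = 38)
l = 1/21 ≈ 0.047619
K(x) = 1/21 + x**2 + 38*x (K(x) = (x**2 + 38*x) + 1/21 = 1/21 + x**2 + 38*x)
-4*K(-25) = -4*(1/21 + (-25)**2 + 38*(-25)) = -4*(1/21 + 625 - 950) = -4*(-6824/21) = 27296/21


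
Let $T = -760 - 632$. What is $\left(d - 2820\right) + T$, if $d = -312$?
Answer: $-4524$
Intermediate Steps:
$T = -1392$ ($T = -760 - 632 = -1392$)
$\left(d - 2820\right) + T = \left(-312 - 2820\right) - 1392 = -3132 - 1392 = -4524$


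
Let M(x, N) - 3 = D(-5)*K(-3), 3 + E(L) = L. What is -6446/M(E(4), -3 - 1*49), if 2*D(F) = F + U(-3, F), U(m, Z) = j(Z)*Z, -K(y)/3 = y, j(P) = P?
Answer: -6446/93 ≈ -69.312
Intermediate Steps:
E(L) = -3 + L
K(y) = -3*y
U(m, Z) = Z² (U(m, Z) = Z*Z = Z²)
D(F) = F/2 + F²/2 (D(F) = (F + F²)/2 = F/2 + F²/2)
M(x, N) = 93 (M(x, N) = 3 + ((½)*(-5)*(1 - 5))*(-3*(-3)) = 3 + ((½)*(-5)*(-4))*9 = 3 + 10*9 = 3 + 90 = 93)
-6446/M(E(4), -3 - 1*49) = -6446/93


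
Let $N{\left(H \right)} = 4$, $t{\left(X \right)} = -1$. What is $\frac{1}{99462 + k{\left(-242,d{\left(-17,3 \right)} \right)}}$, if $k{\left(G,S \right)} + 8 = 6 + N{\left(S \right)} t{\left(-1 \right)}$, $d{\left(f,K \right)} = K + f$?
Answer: $\frac{1}{99456} \approx 1.0055 \cdot 10^{-5}$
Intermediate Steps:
$k{\left(G,S \right)} = -6$ ($k{\left(G,S \right)} = -8 + \left(6 + 4 \left(-1\right)\right) = -8 + \left(6 - 4\right) = -8 + 2 = -6$)
$\frac{1}{99462 + k{\left(-242,d{\left(-17,3 \right)} \right)}} = \frac{1}{99462 - 6} = \frac{1}{99456}$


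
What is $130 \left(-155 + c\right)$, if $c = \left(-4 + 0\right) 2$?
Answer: $-21190$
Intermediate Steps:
$c = -8$ ($c = \left(-4\right) 2 = -8$)
$130 \left(-155 + c\right) = 130 \left(-155 - 8\right) = 130 \left(-163\right) = -21190$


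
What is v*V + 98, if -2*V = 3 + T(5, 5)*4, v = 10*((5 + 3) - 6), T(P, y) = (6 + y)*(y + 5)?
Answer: -4332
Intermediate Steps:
T(P, y) = (5 + y)*(6 + y) (T(P, y) = (6 + y)*(5 + y) = (5 + y)*(6 + y))
v = 20 (v = 10*(8 - 6) = 10*2 = 20)
V = -443/2 (V = -(3 + (30 + 5² + 11*5)*4)/2 = -(3 + (30 + 25 + 55)*4)/2 = -(3 + 110*4)/2 = -(3 + 440)/2 = -½*443 = -443/2 ≈ -221.50)
v*V + 98 = 20*(-443/2) + 98 = -4430 + 98 = -4332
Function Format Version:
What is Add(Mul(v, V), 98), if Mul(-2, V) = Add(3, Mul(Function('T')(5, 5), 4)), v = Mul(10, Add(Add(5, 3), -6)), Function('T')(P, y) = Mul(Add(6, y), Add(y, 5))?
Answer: -4332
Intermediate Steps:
Function('T')(P, y) = Mul(Add(5, y), Add(6, y)) (Function('T')(P, y) = Mul(Add(6, y), Add(5, y)) = Mul(Add(5, y), Add(6, y)))
v = 20 (v = Mul(10, Add(8, -6)) = Mul(10, 2) = 20)
V = Rational(-443, 2) (V = Mul(Rational(-1, 2), Add(3, Mul(Add(30, Pow(5, 2), Mul(11, 5)), 4))) = Mul(Rational(-1, 2), Add(3, Mul(Add(30, 25, 55), 4))) = Mul(Rational(-1, 2), Add(3, Mul(110, 4))) = Mul(Rational(-1, 2), Add(3, 440)) = Mul(Rational(-1, 2), 443) = Rational(-443, 2) ≈ -221.50)
Add(Mul(v, V), 98) = Add(Mul(20, Rational(-443, 2)), 98) = Add(-4430, 98) = -4332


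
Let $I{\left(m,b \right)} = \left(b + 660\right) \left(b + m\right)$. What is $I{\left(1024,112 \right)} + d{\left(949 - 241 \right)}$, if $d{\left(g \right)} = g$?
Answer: $877700$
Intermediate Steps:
$I{\left(m,b \right)} = \left(660 + b\right) \left(b + m\right)$
$I{\left(1024,112 \right)} + d{\left(949 - 241 \right)} = \left(112^{2} + 660 \cdot 112 + 660 \cdot 1024 + 112 \cdot 1024\right) + \left(949 - 241\right) = \left(12544 + 73920 + 675840 + 114688\right) + 708 = 876992 + 708 = 877700$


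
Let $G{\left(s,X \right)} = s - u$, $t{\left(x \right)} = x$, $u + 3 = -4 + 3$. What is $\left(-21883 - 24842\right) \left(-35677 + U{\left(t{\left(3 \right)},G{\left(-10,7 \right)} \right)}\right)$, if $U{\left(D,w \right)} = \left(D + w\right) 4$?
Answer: $1667568525$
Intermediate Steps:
$u = -4$ ($u = -3 + \left(-4 + 3\right) = -3 - 1 = -4$)
$G{\left(s,X \right)} = 4 + s$ ($G{\left(s,X \right)} = s - -4 = s + 4 = 4 + s$)
$U{\left(D,w \right)} = 4 D + 4 w$
$\left(-21883 - 24842\right) \left(-35677 + U{\left(t{\left(3 \right)},G{\left(-10,7 \right)} \right)}\right) = \left(-21883 - 24842\right) \left(-35677 + \left(4 \cdot 3 + 4 \left(4 - 10\right)\right)\right) = - 46725 \left(-35677 + \left(12 + 4 \left(-6\right)\right)\right) = - 46725 \left(-35677 + \left(12 - 24\right)\right) = - 46725 \left(-35677 - 12\right) = \left(-46725\right) \left(-35689\right) = 1667568525$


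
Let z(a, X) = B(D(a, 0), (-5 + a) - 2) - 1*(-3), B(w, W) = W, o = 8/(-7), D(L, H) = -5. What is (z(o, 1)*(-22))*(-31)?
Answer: -24552/7 ≈ -3507.4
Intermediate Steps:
o = -8/7 (o = 8*(-1/7) = -8/7 ≈ -1.1429)
z(a, X) = -4 + a (z(a, X) = ((-5 + a) - 2) - 1*(-3) = (-7 + a) + 3 = -4 + a)
(z(o, 1)*(-22))*(-31) = ((-4 - 8/7)*(-22))*(-31) = -36/7*(-22)*(-31) = (792/7)*(-31) = -24552/7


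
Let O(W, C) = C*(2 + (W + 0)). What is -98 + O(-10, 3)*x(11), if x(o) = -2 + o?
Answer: -314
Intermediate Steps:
O(W, C) = C*(2 + W)
-98 + O(-10, 3)*x(11) = -98 + (3*(2 - 10))*(-2 + 11) = -98 + (3*(-8))*9 = -98 - 24*9 = -98 - 216 = -314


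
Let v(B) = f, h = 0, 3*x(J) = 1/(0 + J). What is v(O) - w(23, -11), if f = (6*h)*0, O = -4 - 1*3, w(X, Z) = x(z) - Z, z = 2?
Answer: -67/6 ≈ -11.167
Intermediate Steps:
x(J) = 1/(3*J) (x(J) = 1/(3*(0 + J)) = 1/(3*J))
w(X, Z) = 1/6 - Z (w(X, Z) = (1/3)/2 - Z = (1/3)*(1/2) - Z = 1/6 - Z)
O = -7 (O = -4 - 3 = -7)
f = 0 (f = (6*0)*0 = 0*0 = 0)
v(B) = 0
v(O) - w(23, -11) = 0 - (1/6 - 1*(-11)) = 0 - (1/6 + 11) = 0 - 1*67/6 = 0 - 67/6 = -67/6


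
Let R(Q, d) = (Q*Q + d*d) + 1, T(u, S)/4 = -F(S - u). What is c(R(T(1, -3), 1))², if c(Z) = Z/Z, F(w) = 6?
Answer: 1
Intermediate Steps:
T(u, S) = -24 (T(u, S) = 4*(-1*6) = 4*(-6) = -24)
R(Q, d) = 1 + Q² + d² (R(Q, d) = (Q² + d²) + 1 = 1 + Q² + d²)
c(Z) = 1
c(R(T(1, -3), 1))² = 1² = 1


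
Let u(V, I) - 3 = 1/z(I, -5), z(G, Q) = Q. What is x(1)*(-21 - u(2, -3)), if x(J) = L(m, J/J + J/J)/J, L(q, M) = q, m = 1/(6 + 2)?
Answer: -119/40 ≈ -2.9750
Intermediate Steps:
m = 1/8 ≈ 0.12500
u(V, I) = 14/5 (u(V, I) = 3 + 1/(-5) = 3 - 1/5 = 14/5)
x(J) = 1/(8*J)
x(1)*(-21 - u(2, -3)) = ((1/8)/1)*(-21 - 1*14/5) = ((1/8)*1)*(-21 - 14/5) = (1/8)*(-119/5) = -119/40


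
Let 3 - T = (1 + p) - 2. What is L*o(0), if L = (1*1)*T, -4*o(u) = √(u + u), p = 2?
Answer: 0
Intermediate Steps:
o(u) = -√2*√u/4 (o(u) = -√(u + u)/4 = -√2*√u/4)
T = 2 (T = 3 - ((1 + 2) - 2) = 3 - (3 - 2) = 3 - 1*1 = 3 - 1 = 2)
L = 2 (L = (1*1)*2 = 1*2 = 2)
L*o(0) = 2*(-√2*√0/4) = 2*(-¼*√2*0) = 2*0 = 0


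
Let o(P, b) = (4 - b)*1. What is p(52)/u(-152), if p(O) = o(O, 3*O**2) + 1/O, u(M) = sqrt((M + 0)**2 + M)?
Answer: -421615*sqrt(5738)/596752 ≈ -53.518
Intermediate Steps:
u(M) = sqrt(M + M**2) (u(M) = sqrt(M**2 + M) = sqrt(M + M**2))
o(P, b) = 4 - b
p(O) = 4 + 1/O - 3*O**2 (p(O) = (4 - 3*O**2) + 1/O = 4 + 1/O - 3*O**2)
p(52)/u(-152) = (4 + 1/52 - 3*52**2)/(sqrt(-152*(1 - 152))) = (4 + 1/52 - 3*2704)/(sqrt(-152*(-151))) = (4 + 1/52 - 8112)/(sqrt(22952)) = -421615*sqrt(5738)/11476/52 = -421615*sqrt(5738)/596752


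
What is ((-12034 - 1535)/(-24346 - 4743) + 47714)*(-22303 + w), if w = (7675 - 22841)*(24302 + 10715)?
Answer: -737135097511114375/29089 ≈ -2.5341e+13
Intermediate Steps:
w = -531067822 (w = -15166*35017 = -531067822)
((-12034 - 1535)/(-24346 - 4743) + 47714)*(-22303 + w) = ((-12034 - 1535)/(-24346 - 4743) + 47714)*(-22303 - 531067822) = (-13569/(-29089) + 47714)*(-531090125) = (-13569*(-1/29089) + 47714)*(-531090125) = (13569/29089 + 47714)*(-531090125) = (1387966115/29089)*(-531090125) = -737135097511114375/29089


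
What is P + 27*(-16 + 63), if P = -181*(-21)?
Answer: 5070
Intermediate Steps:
P = 3801
P + 27*(-16 + 63) = 3801 + 27*(-16 + 63) = 3801 + 27*47 = 3801 + 1269 = 5070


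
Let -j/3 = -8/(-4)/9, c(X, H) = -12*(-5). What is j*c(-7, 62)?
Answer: -40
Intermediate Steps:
c(X, H) = 60
j = -2/3 (j = -3*(-8/(-4))/9 = -3*(-8*(-1/4))/9 = -6/9 = -3*2/9 = -2/3 ≈ -0.66667)
j*c(-7, 62) = -2/3*60 = -40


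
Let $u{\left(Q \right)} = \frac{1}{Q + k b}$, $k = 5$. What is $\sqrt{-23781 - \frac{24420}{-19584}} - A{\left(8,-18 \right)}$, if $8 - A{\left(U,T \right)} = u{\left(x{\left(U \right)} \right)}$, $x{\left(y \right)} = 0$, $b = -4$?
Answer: $- \frac{161}{20} + \frac{i \sqrt{3958472814}}{408} \approx -8.05 + 154.21 i$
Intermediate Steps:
$u{\left(Q \right)} = \frac{1}{-20 + Q}$ ($u{\left(Q \right)} = \frac{1}{Q + 5 \left(-4\right)} = \frac{1}{Q - 20} = \frac{1}{-20 + Q}$)
$A{\left(U,T \right)} = \frac{161}{20}$ ($A{\left(U,T \right)} = 8 - \frac{1}{-20 + 0} = 8 - \frac{1}{-20} = 8 - - \frac{1}{20} = 8 + \frac{1}{20} = \frac{161}{20}$)
$\sqrt{-23781 - \frac{24420}{-19584}} - A{\left(8,-18 \right)} = \sqrt{-23781 - \frac{24420}{-19584}} - \frac{161}{20} = \sqrt{-23781 - - \frac{2035}{1632}} - \frac{161}{20} = \sqrt{-23781 + \frac{2035}{1632}} - \frac{161}{20} = \sqrt{- \frac{38808557}{1632}} - \frac{161}{20} = \frac{i \sqrt{3958472814}}{408} - \frac{161}{20} = - \frac{161}{20} + \frac{i \sqrt{3958472814}}{408}$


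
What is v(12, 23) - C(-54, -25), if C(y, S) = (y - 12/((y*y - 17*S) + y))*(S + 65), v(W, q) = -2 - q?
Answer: 7018225/3287 ≈ 2135.1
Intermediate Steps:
C(y, S) = (65 + S)*(y - 12/(y + y**2 - 17*S)) (C(y, S) = (y - 12/((y**2 - 17*S) + y))*(65 + S) = (y - 12/(y + y**2 - 17*S))*(65 + S) = (65 + S)*(y - 12/(y + y**2 - 17*S)))
v(12, 23) - C(-54, -25) = (-2 - 1*23) - (-780 - 12*(-25) + 65*(-54)**2 + 65*(-54)**3 - 25*(-54)**2 - 25*(-54)**3 - 1105*(-25)*(-54) - 17*(-54)*(-25)**2)/(-54 + (-54)**2 - 17*(-25)) = (-2 - 23) - (-780 + 300 + 65*2916 + 65*(-157464) - 25*2916 - 25*(-157464) - 1491750 - 17*(-54)*625)/(-54 + 2916 + 425) = -25 - (-780 + 300 + 189540 - 10235160 - 72900 + 3936600 - 1491750 + 573750)/3287 = -25 - (-7100400)/3287 = -25 - 1*(-7100400/3287) = -25 + 7100400/3287 = 7018225/3287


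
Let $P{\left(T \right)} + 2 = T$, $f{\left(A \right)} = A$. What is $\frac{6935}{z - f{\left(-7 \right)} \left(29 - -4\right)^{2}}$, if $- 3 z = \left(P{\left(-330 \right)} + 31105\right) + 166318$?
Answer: $- \frac{6935}{58074} \approx -0.11942$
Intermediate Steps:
$P{\left(T \right)} = -2 + T$
$z = -65697$ ($z = - \frac{\left(\left(-2 - 330\right) + 31105\right) + 166318}{3} = - \frac{\left(-332 + 31105\right) + 166318}{3} = - \frac{30773 + 166318}{3} = \left(- \frac{1}{3}\right) 197091 = -65697$)
$\frac{6935}{z - f{\left(-7 \right)} \left(29 - -4\right)^{2}} = \frac{6935}{-65697 - - 7 \left(29 - -4\right)^{2}} = \frac{6935}{-65697 - - 7 \left(29 + 4\right)^{2}} = \frac{6935}{-65697 - - 7 \cdot 33^{2}} = \frac{6935}{-65697 - \left(-7\right) 1089} = \frac{6935}{-65697 - -7623} = \frac{6935}{-65697 + 7623} = \frac{6935}{-58074} = 6935 \left(- \frac{1}{58074}\right) = - \frac{6935}{58074}$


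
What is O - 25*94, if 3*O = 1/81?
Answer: -571049/243 ≈ -2350.0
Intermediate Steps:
O = 1/243 (O = (⅓)/81 = (⅓)*(1/81) = 1/243 ≈ 0.0041152)
O - 25*94 = 1/243 - 25*94 = 1/243 - 2350 = -571049/243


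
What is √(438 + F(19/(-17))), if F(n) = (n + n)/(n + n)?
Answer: √439 ≈ 20.952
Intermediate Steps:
F(n) = 1 (F(n) = (2*n)/((2*n)) = (2*n)*(1/(2*n)) = 1)
√(438 + F(19/(-17))) = √(438 + 1) = √439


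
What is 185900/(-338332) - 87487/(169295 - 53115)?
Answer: -12799378421/9826852940 ≈ -1.3025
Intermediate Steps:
185900/(-338332) - 87487/(169295 - 53115) = 185900*(-1/338332) - 87487/116180 = -46475/84583 - 87487*1/116180 = -46475/84583 - 87487/116180 = -12799378421/9826852940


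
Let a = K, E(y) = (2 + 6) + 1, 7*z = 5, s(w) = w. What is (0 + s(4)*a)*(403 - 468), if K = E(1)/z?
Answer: -3276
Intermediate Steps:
z = 5/7 (z = (⅐)*5 = 5/7 ≈ 0.71429)
E(y) = 9 (E(y) = 8 + 1 = 9)
K = 63/5 (K = 9/(5/7) = 9*(7/5) = 63/5 ≈ 12.600)
a = 63/5 ≈ 12.600
(0 + s(4)*a)*(403 - 468) = (0 + 4*(63/5))*(403 - 468) = (0 + 252/5)*(-65) = (252/5)*(-65) = -3276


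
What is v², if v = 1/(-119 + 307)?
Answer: 1/35344 ≈ 2.8293e-5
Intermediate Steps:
v = 1/188 ≈ 0.0053191
v² = (1/188)² = 1/35344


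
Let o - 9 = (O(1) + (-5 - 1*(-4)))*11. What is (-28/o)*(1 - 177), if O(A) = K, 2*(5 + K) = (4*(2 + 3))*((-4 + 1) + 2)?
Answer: -4928/167 ≈ -29.509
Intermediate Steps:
K = -15 (K = -5 + ((4*(2 + 3))*((-4 + 1) + 2))/2 = -5 + ((4*5)*(-3 + 2))/2 = -5 + (20*(-1))/2 = -5 + (1/2)*(-20) = -5 - 10 = -15)
O(A) = -15
o = -167 (o = 9 + (-15 + (-5 - 1*(-4)))*11 = 9 + (-15 + (-5 + 4))*11 = 9 + (-15 - 1)*11 = 9 - 16*11 = 9 - 176 = -167)
(-28/o)*(1 - 177) = (-28/(-167))*(1 - 177) = -28*(-1/167)*(-176) = (28/167)*(-176) = -4928/167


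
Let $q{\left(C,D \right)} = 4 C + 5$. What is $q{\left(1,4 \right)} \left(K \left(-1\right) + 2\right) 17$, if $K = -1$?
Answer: $459$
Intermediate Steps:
$q{\left(C,D \right)} = 5 + 4 C$
$q{\left(1,4 \right)} \left(K \left(-1\right) + 2\right) 17 = \left(5 + 4 \cdot 1\right) \left(\left(-1\right) \left(-1\right) + 2\right) 17 = \left(5 + 4\right) \left(1 + 2\right) 17 = 9 \cdot 3 \cdot 17 = 27 \cdot 17 = 459$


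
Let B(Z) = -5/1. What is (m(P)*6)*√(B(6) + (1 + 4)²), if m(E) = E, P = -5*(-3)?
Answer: 180*√5 ≈ 402.49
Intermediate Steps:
B(Z) = -5 (B(Z) = -5*1 = -5)
P = 15
(m(P)*6)*√(B(6) + (1 + 4)²) = (15*6)*√(-5 + (1 + 4)²) = 90*√(-5 + 5²) = 90*√(-5 + 25) = 90*√20 = 90*(2*√5) = 180*√5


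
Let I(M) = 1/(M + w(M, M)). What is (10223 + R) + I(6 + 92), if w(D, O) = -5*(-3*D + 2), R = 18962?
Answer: 45470231/1558 ≈ 29185.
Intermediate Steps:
w(D, O) = -10 + 15*D (w(D, O) = -5*(2 - 3*D) = -10 + 15*D)
I(M) = 1/(-10 + 16*M) (I(M) = 1/(M + (-10 + 15*M)) = 1/(-10 + 16*M))
(10223 + R) + I(6 + 92) = (10223 + 18962) + 1/(2*(-5 + 8*(6 + 92))) = 29185 + 1/(2*(-5 + 8*98)) = 29185 + 1/(2*(-5 + 784)) = 29185 + (½)/779 = 29185 + (½)*(1/779) = 29185 + 1/1558 = 45470231/1558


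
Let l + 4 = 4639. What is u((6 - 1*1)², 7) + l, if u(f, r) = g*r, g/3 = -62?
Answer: 3333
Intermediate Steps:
g = -186 (g = 3*(-62) = -186)
l = 4635 (l = -4 + 4639 = 4635)
u(f, r) = -186*r
u((6 - 1*1)², 7) + l = -186*7 + 4635 = -1302 + 4635 = 3333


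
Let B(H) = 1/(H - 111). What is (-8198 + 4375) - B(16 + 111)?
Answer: -61169/16 ≈ -3823.1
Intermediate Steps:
B(H) = 1/(-111 + H)
(-8198 + 4375) - B(16 + 111) = (-8198 + 4375) - 1/(-111 + (16 + 111)) = -3823 - 1/(-111 + 127) = -3823 - 1/16 = -61169/16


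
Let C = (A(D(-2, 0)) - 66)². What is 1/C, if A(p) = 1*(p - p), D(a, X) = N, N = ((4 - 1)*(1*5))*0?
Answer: 1/4356 ≈ 0.00022957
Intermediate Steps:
N = 0 (N = (3*5)*0 = 15*0 = 0)
D(a, X) = 0
A(p) = 0 (A(p) = 1*0 = 0)
C = 4356 (C = (0 - 66)² = (-66)² = 4356)
1/C = 1/4356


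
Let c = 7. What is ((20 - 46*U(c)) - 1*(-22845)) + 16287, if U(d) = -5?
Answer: 39382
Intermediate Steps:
((20 - 46*U(c)) - 1*(-22845)) + 16287 = ((20 - 46*(-5)) - 1*(-22845)) + 16287 = ((20 + 230) + 22845) + 16287 = (250 + 22845) + 16287 = 23095 + 16287 = 39382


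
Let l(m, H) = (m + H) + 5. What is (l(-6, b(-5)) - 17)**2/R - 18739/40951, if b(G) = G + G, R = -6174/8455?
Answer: -2771106197/2579913 ≈ -1074.1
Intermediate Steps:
R = -6174/8455 (R = -6174*1/8455 = -6174/8455 ≈ -0.73022)
b(G) = 2*G
l(m, H) = 5 + H + m (l(m, H) = (H + m) + 5 = 5 + H + m)
(l(-6, b(-5)) - 17)**2/R - 18739/40951 = ((5 + 2*(-5) - 6) - 17)**2/(-6174/8455) - 18739/40951 = ((5 - 10 - 6) - 17)**2*(-8455/6174) - 18739*1/40951 = (-11 - 17)**2*(-8455/6174) - 18739/40951 = (-28)**2*(-8455/6174) - 18739/40951 = 784*(-8455/6174) - 18739/40951 = -67640/63 - 18739/40951 = -2771106197/2579913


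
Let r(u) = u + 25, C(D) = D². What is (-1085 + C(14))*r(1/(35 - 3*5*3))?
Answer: -221361/10 ≈ -22136.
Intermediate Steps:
r(u) = 25 + u
(-1085 + C(14))*r(1/(35 - 3*5*3)) = (-1085 + 14²)*(25 + 1/(35 - 3*5*3)) = (-1085 + 196)*(25 + 1/(35 - 15*3)) = -889*(25 + 1/(35 - 45)) = -889*(25 + 1/(-10)) = -889*(25 - ⅒) = -889*249/10 = -221361/10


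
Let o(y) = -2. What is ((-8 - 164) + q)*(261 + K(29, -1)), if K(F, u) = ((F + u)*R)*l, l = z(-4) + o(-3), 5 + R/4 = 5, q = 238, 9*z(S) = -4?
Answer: 17226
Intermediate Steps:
z(S) = -4/9 (z(S) = (⅑)*(-4) = -4/9)
R = 0 (R = -20 + 4*5 = -20 + 20 = 0)
l = -22/9 (l = -4/9 - 2 = -22/9 ≈ -2.4444)
K(F, u) = 0 (K(F, u) = ((F + u)*0)*(-22/9) = 0*(-22/9) = 0)
((-8 - 164) + q)*(261 + K(29, -1)) = ((-8 - 164) + 238)*(261 + 0) = (-172 + 238)*261 = 66*261 = 17226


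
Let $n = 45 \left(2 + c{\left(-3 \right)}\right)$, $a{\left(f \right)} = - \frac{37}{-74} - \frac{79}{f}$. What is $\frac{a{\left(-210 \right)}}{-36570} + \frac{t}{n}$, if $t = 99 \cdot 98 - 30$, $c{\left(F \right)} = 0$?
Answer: $\frac{8970778}{83475} \approx 107.47$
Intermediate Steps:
$a{\left(f \right)} = \frac{1}{2} - \frac{79}{f}$ ($a{\left(f \right)} = \left(-37\right) \left(- \frac{1}{74}\right) - \frac{79}{f} = \frac{1}{2} - \frac{79}{f}$)
$t = 9672$ ($t = 9702 - 30 = 9672$)
$n = 90$ ($n = 45 \left(2 + 0\right) = 45 \cdot 2 = 90$)
$\frac{a{\left(-210 \right)}}{-36570} + \frac{t}{n} = \frac{\frac{1}{2} \frac{1}{-210} \left(-158 - 210\right)}{-36570} + \frac{9672}{90} = \frac{1}{2} \left(- \frac{1}{210}\right) \left(-368\right) \left(- \frac{1}{36570}\right) + 9672 \cdot \frac{1}{90} = \frac{92}{105} \left(- \frac{1}{36570}\right) + \frac{1612}{15} = - \frac{2}{83475} + \frac{1612}{15} = \frac{8970778}{83475}$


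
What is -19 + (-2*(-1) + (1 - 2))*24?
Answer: 5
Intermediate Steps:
-19 + (-2*(-1) + (1 - 2))*24 = -19 + (2 - 1)*24 = -19 + 1*24 = -19 + 24 = 5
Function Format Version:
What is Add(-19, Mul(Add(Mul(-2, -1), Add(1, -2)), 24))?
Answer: 5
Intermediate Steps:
Add(-19, Mul(Add(Mul(-2, -1), Add(1, -2)), 24)) = Add(-19, Mul(Add(2, -1), 24)) = Add(-19, Mul(1, 24)) = Add(-19, 24) = 5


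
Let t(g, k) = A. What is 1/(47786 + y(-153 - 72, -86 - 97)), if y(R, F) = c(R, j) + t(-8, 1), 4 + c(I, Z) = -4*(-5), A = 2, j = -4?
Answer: 1/47804 ≈ 2.0919e-5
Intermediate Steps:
c(I, Z) = 16 (c(I, Z) = -4 - 4*(-5) = -4 + 20 = 16)
t(g, k) = 2
y(R, F) = 18 (y(R, F) = 16 + 2 = 18)
1/(47786 + y(-153 - 72, -86 - 97)) = 1/(47786 + 18) = 1/47804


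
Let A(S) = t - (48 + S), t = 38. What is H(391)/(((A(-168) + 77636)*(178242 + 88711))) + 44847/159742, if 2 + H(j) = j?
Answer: 21167114421643/75395833976501 ≈ 0.28075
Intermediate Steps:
H(j) = -2 + j
A(S) = -10 - S (A(S) = 38 - (48 + S) = 38 + (-48 - S) = -10 - S)
H(391)/(((A(-168) + 77636)*(178242 + 88711))) + 44847/159742 = (-2 + 391)/((((-10 - 1*(-168)) + 77636)*(178242 + 88711))) + 44847/159742 = 389/((((-10 + 168) + 77636)*266953)) + 44847*(1/159742) = 389/(((158 + 77636)*266953)) + 4077/14522 = 389/((77794*266953)) + 4077/14522 = 389/20767341682 + 4077/14522 = 21167114421643/75395833976501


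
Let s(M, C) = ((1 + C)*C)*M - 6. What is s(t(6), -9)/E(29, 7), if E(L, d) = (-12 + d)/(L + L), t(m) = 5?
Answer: -20532/5 ≈ -4106.4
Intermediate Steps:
s(M, C) = -6 + C*M*(1 + C) (s(M, C) = (C*(1 + C))*M - 6 = C*M*(1 + C) - 6 = -6 + C*M*(1 + C))
E(L, d) = (-12 + d)/(2*L) (E(L, d) = (-12 + d)/((2*L)) = (-12 + d)*(1/(2*L)) = (-12 + d)/(2*L))
s(t(6), -9)/E(29, 7) = (-6 - 9*5 + 5*(-9)**2)/(((1/2)*(-12 + 7)/29)) = (-6 - 45 + 5*81)/(((1/2)*(1/29)*(-5))) = (-6 - 45 + 405)/(-5/58) = 354*(-58/5) = -20532/5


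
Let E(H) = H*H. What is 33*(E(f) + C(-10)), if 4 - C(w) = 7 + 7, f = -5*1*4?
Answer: 12870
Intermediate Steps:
f = -20 (f = -5*4 = -20)
E(H) = H**2
C(w) = -10 (C(w) = 4 - (7 + 7) = 4 - 1*14 = 4 - 14 = -10)
33*(E(f) + C(-10)) = 33*((-20)**2 - 10) = 33*(400 - 10) = 33*390 = 12870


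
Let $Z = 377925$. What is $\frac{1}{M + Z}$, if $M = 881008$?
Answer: $\frac{1}{1258933} \approx 7.9432 \cdot 10^{-7}$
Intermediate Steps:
$\frac{1}{M + Z} = \frac{1}{881008 + 377925} = \frac{1}{1258933}$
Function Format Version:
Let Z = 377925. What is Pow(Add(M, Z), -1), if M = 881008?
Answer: Rational(1, 1258933) ≈ 7.9432e-7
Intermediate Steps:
Pow(Add(M, Z), -1) = Pow(Add(881008, 377925), -1) = Pow(1258933, -1) = Rational(1, 1258933)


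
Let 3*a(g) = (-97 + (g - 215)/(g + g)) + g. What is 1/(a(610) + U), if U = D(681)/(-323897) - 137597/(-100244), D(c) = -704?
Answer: 2970888874422/512426987440061 ≈ 0.0057977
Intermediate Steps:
U = 44637827285/32468730868 (U = -704/(-323897) - 137597/(-100244) = -704*(-1/323897) - 137597*(-1/100244) = 704/323897 + 137597/100244 = 44637827285/32468730868 ≈ 1.3748)
a(g) = -97/3 + g/3 + (-215 + g)/(6*g) (a(g) = ((-97 + (g - 215)/(g + g)) + g)/3 = ((-97 + (-215 + g)/((2*g))) + g)/3 = ((-97 + (-215 + g)*(1/(2*g))) + g)/3 = ((-97 + (-215 + g)/(2*g)) + g)/3 = (-97 + g + (-215 + g)/(2*g))/3 = -97/3 + g/3 + (-215 + g)/(6*g))
1/(a(610) + U) = 1/((1/6)*(-215 + 610*(-193 + 2*610))/610 + 44637827285/32468730868) = 1/((1/6)*(1/610)*(-215 + 610*(-193 + 1220)) + 44637827285/32468730868) = 1/((1/6)*(1/610)*(-215 + 610*1027) + 44637827285/32468730868) = 1/((1/6)*(1/610)*(-215 + 626470) + 44637827285/32468730868) = 1/((1/6)*(1/610)*626255 + 44637827285/32468730868) = 1/(125251/732 + 44637827285/32468730868) = 1/(512426987440061/2970888874422) = 2970888874422/512426987440061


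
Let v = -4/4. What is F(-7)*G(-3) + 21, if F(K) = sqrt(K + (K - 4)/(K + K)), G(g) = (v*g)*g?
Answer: 21 - 9*I*sqrt(1218)/14 ≈ 21.0 - 22.436*I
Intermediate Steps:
v = -1 (v = -4*1/4 = -1)
G(g) = -g**2 (G(g) = (-g)*g = -g**2)
F(K) = sqrt(K + (-4 + K)/(2*K)) (F(K) = sqrt(K + (-4 + K)/((2*K))) = sqrt(K + (-4 + K)*(1/(2*K))) = sqrt(K + (-4 + K)/(2*K)))
F(-7)*G(-3) + 21 = (sqrt(2 - 8/(-7) + 4*(-7))/2)*(-1*(-3)**2) + 21 = (sqrt(2 - 8*(-1/7) - 28)/2)*(-1*9) + 21 = (sqrt(2 + 8/7 - 28)/2)*(-9) + 21 = (sqrt(-174/7)/2)*(-9) + 21 = ((I*sqrt(1218)/7)/2)*(-9) + 21 = (I*sqrt(1218)/14)*(-9) + 21 = -9*I*sqrt(1218)/14 + 21 = 21 - 9*I*sqrt(1218)/14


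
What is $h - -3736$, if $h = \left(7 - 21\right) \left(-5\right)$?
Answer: $3806$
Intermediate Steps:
$h = 70$ ($h = \left(-14\right) \left(-5\right) = 70$)
$h - -3736 = 70 - -3736 = 70 + 3736 = 3806$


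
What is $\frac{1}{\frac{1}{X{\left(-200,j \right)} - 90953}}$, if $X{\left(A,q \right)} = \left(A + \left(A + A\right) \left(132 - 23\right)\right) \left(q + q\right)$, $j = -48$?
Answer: $4113847$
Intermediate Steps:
$X{\left(A,q \right)} = 438 A q$ ($X{\left(A,q \right)} = \left(A + 2 A 109\right) 2 q = \left(A + 218 A\right) 2 q = 219 A 2 q = 438 A q$)
$\frac{1}{\frac{1}{X{\left(-200,j \right)} - 90953}} = \frac{1}{\frac{1}{438 \left(-200\right) \left(-48\right) - 90953}} = \frac{1}{\frac{1}{4204800 - 90953}} = \frac{1}{\frac{1}{4113847}} = 4113847$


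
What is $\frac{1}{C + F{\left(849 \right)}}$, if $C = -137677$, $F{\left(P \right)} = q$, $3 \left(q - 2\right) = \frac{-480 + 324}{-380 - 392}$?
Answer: $- \frac{193}{26571262} \approx -7.2635 \cdot 10^{-6}$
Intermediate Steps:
$q = \frac{399}{193}$ ($q = 2 + \frac{\left(-480 + 324\right) \frac{1}{-380 - 392}}{3} = 2 + \frac{\left(-156\right) \frac{1}{-772}}{3} = 2 + \frac{\left(-156\right) \left(- \frac{1}{772}\right)}{3} = 2 + \frac{1}{3} \cdot \frac{39}{193} = 2 + \frac{13}{193} = \frac{399}{193} \approx 2.0674$)
$F{\left(P \right)} = \frac{399}{193}$
$\frac{1}{C + F{\left(849 \right)}} = \frac{1}{-137677 + \frac{399}{193}} = \frac{1}{- \frac{26571262}{193}} = - \frac{193}{26571262}$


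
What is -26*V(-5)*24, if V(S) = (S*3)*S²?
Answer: 234000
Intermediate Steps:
V(S) = 3*S³ (V(S) = (3*S)*S² = 3*S³)
-26*V(-5)*24 = -78*(-5)³*24 = -78*(-125)*24 = -26*(-375)*24 = 9750*24 = 234000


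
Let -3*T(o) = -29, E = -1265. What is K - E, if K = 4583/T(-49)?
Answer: 50434/29 ≈ 1739.1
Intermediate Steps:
T(o) = 29/3 (T(o) = -⅓*(-29) = 29/3)
K = 13749/29 (K = 4583/(29/3) = 4583*(3/29) = 13749/29 ≈ 474.10)
K - E = 13749/29 - 1*(-1265) = 13749/29 + 1265 = 50434/29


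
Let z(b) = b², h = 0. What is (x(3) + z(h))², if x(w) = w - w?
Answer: 0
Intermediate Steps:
x(w) = 0
(x(3) + z(h))² = (0 + 0²)² = (0 + 0)² = 0² = 0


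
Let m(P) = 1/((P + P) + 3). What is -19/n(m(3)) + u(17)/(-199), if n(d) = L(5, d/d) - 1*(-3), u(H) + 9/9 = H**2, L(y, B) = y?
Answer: -6085/1592 ≈ -3.8222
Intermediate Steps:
m(P) = 1/(3 + 2*P) (m(P) = 1/(2*P + 3) = 1/(3 + 2*P))
u(H) = -1 + H**2
n(d) = 8 (n(d) = 5 - 1*(-3) = 5 + 3 = 8)
-19/n(m(3)) + u(17)/(-199) = -19/8 + (-1 + 17**2)/(-199) = -19*1/8 + (-1 + 289)*(-1/199) = -19/8 + 288*(-1/199) = -19/8 - 288/199 = -6085/1592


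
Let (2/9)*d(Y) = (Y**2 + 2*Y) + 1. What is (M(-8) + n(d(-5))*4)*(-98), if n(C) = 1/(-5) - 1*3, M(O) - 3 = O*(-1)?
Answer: 882/5 ≈ 176.40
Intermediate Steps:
M(O) = 3 - O (M(O) = 3 + O*(-1) = 3 - O)
d(Y) = 9/2 + 9*Y + 9*Y**2/2 (d(Y) = 9*((Y**2 + 2*Y) + 1)/2 = 9*(1 + Y**2 + 2*Y)/2 = 9/2 + 9*Y + 9*Y**2/2)
n(C) = -16/5 (n(C) = -1/5 - 3 = -16/5)
(M(-8) + n(d(-5))*4)*(-98) = ((3 - 1*(-8)) - 16/5*4)*(-98) = ((3 + 8) - 64/5)*(-98) = (11 - 64/5)*(-98) = -9/5*(-98) = 882/5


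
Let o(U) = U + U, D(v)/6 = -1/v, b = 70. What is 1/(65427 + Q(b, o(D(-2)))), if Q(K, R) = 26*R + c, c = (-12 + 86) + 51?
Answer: 1/65708 ≈ 1.5219e-5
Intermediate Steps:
D(v) = -6/v (D(v) = 6*(-1/v) = -6/v)
o(U) = 2*U
c = 125 (c = 74 + 51 = 125)
Q(K, R) = 125 + 26*R (Q(K, R) = 26*R + 125 = 125 + 26*R)
1/(65427 + Q(b, o(D(-2)))) = 1/(65427 + (125 + 26*(2*(-6/(-2))))) = 1/(65427 + (125 + 26*(2*(-6*(-½))))) = 1/(65427 + (125 + 26*(2*3))) = 1/(65427 + (125 + 26*6)) = 1/(65427 + (125 + 156)) = 1/(65427 + 281) = 1/65708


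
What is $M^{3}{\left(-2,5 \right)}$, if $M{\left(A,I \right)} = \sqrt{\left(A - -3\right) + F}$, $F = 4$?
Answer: $5 \sqrt{5} \approx 11.18$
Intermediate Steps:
$M{\left(A,I \right)} = \sqrt{7 + A}$ ($M{\left(A,I \right)} = \sqrt{\left(A - -3\right) + 4} = \sqrt{\left(A + 3\right) + 4} = \sqrt{\left(3 + A\right) + 4} = \sqrt{7 + A}$)
$M^{3}{\left(-2,5 \right)} = \left(\sqrt{7 - 2}\right)^{3} = \left(\sqrt{5}\right)^{3} = 5 \sqrt{5}$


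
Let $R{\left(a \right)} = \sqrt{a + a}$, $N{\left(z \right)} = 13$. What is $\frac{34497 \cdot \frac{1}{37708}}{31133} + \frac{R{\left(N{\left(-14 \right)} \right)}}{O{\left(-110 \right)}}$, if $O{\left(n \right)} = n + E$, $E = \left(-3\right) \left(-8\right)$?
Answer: $\frac{34497}{1173963164} - \frac{\sqrt{26}}{86} \approx -0.059262$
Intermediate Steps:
$E = 24$
$O{\left(n \right)} = 24 + n$ ($O{\left(n \right)} = n + 24 = 24 + n$)
$R{\left(a \right)} = \sqrt{2} \sqrt{a}$ ($R{\left(a \right)} = \sqrt{2 a} = \sqrt{2} \sqrt{a}$)
$\frac{34497 \cdot \frac{1}{37708}}{31133} + \frac{R{\left(N{\left(-14 \right)} \right)}}{O{\left(-110 \right)}} = \frac{34497 \cdot \frac{1}{37708}}{31133} + \frac{\sqrt{2} \sqrt{13}}{24 - 110} = 34497 \cdot \frac{1}{37708} \cdot \frac{1}{31133} + \frac{\sqrt{26}}{-86} = \frac{34497}{37708} \cdot \frac{1}{31133} + \sqrt{26} \left(- \frac{1}{86}\right) = \frac{34497}{1173963164} - \frac{\sqrt{26}}{86}$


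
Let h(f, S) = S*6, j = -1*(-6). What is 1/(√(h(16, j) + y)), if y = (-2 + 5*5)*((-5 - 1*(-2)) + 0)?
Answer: -I*√33/33 ≈ -0.17408*I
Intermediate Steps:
j = 6
y = -69 (y = (-2 + 25)*((-5 + 2) + 0) = 23*(-3 + 0) = 23*(-3) = -69)
h(f, S) = 6*S
1/(√(h(16, j) + y)) = 1/(√(6*6 - 69)) = 1/(√(36 - 69)) = 1/(√(-33)) = 1/(I*√33) = -I*√33/33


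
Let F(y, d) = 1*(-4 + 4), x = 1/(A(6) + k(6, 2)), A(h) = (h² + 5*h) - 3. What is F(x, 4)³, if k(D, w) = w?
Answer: 0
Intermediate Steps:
A(h) = -3 + h² + 5*h
x = 1/65 (x = 1/((-3 + 6² + 5*6) + 2) = 1/((-3 + 36 + 30) + 2) = 1/(63 + 2) = 1/65 ≈ 0.015385)
F(y, d) = 0 (F(y, d) = 1*0 = 0)
F(x, 4)³ = 0³ = 0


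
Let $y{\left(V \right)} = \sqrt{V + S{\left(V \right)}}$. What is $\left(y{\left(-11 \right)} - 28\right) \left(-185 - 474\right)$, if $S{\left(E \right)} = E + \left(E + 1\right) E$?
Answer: $18452 - 1318 \sqrt{22} \approx 12270.0$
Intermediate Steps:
$S{\left(E \right)} = E + E \left(1 + E\right)$ ($S{\left(E \right)} = E + \left(1 + E\right) E = E + E \left(1 + E\right)$)
$y{\left(V \right)} = \sqrt{V + V \left(2 + V\right)}$
$\left(y{\left(-11 \right)} - 28\right) \left(-185 - 474\right) = \left(\sqrt{- 11 \left(3 - 11\right)} - 28\right) \left(-185 - 474\right) = \left(\sqrt{\left(-11\right) \left(-8\right)} - 28\right) \left(-659\right) = \left(\sqrt{88} - 28\right) \left(-659\right) = \left(2 \sqrt{22} - 28\right) \left(-659\right) = \left(-28 + 2 \sqrt{22}\right) \left(-659\right) = 18452 - 1318 \sqrt{22}$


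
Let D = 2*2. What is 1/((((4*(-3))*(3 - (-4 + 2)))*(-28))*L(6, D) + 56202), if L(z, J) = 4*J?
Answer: 1/83082 ≈ 1.2036e-5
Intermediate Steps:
D = 4
1/((((4*(-3))*(3 - (-4 + 2)))*(-28))*L(6, D) + 56202) = 1/((((4*(-3))*(3 - (-4 + 2)))*(-28))*(4*4) + 56202) = 1/((-12*(3 - 1*(-2))*(-28))*16 + 56202) = 1/((-12*(3 + 2)*(-28))*16 + 56202) = 1/((-12*5*(-28))*16 + 56202) = 1/(-60*(-28)*16 + 56202) = 1/(1680*16 + 56202) = 1/(26880 + 56202) = 1/83082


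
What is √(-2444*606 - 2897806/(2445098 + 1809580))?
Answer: I*√744740410783333229/709113 ≈ 1217.0*I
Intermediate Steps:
√(-2444*606 - 2897806/(2445098 + 1809580)) = √(-1481064 - 2897806/4254678) = √(-1481064 - 2897806*1/4254678) = √(-1481064 - 1448903/2127339) = √(-3150726657599/2127339) = I*√744740410783333229/709113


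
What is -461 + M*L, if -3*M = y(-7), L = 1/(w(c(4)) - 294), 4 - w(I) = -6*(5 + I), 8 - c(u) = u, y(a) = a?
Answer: -326395/708 ≈ -461.01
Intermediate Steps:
c(u) = 8 - u
w(I) = 34 + 6*I (w(I) = 4 - (-6)*(5 + I) = 4 - (-30 - 6*I) = 4 + (30 + 6*I) = 34 + 6*I)
L = -1/236 (L = 1/((34 + 6*(8 - 1*4)) - 294) = 1/((34 + 6*(8 - 4)) - 294) = 1/((34 + 6*4) - 294) = 1/((34 + 24) - 294) = 1/(58 - 294) = 1/(-236) = -1/236 ≈ -0.0042373)
M = 7/3 (M = -⅓*(-7) = 7/3 ≈ 2.3333)
-461 + M*L = -461 + (7/3)*(-1/236) = -461 - 7/708 = -326395/708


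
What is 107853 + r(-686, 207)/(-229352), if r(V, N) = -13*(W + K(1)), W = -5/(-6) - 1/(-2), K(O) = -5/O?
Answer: 74208903625/688056 ≈ 1.0785e+5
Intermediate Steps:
W = 4/3 (W = -5*(-⅙) - 1*(-½) = ⅚ + ½ = 4/3 ≈ 1.3333)
r(V, N) = 143/3 (r(V, N) = -13*(4/3 - 5/1) = -13*(4/3 - 5*1) = -13*(4/3 - 5) = -13*(-11/3) = 143/3)
107853 + r(-686, 207)/(-229352) = 107853 + (143/3)/(-229352) = 107853 + (143/3)*(-1/229352) = 107853 - 143/688056 = 74208903625/688056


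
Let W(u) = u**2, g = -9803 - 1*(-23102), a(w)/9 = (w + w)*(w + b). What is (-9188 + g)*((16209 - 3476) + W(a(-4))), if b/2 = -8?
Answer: 8576914963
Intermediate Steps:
b = -16 (b = 2*(-8) = -16)
a(w) = 18*w*(-16 + w) (a(w) = 9*((w + w)*(w - 16)) = 9*((2*w)*(-16 + w)) = 9*(2*w*(-16 + w)) = 18*w*(-16 + w))
g = 13299 (g = -9803 + 23102 = 13299)
(-9188 + g)*((16209 - 3476) + W(a(-4))) = (-9188 + 13299)*((16209 - 3476) + (18*(-4)*(-16 - 4))**2) = 4111*(12733 + (18*(-4)*(-20))**2) = 4111*(12733 + 1440**2) = 4111*(12733 + 2073600) = 4111*2086333 = 8576914963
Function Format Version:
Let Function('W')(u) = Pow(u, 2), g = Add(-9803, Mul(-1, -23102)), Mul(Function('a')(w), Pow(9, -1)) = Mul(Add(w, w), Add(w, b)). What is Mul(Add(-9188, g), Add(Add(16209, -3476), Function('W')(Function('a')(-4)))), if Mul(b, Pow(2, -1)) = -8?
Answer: 8576914963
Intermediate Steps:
b = -16 (b = Mul(2, -8) = -16)
Function('a')(w) = Mul(18, w, Add(-16, w)) (Function('a')(w) = Mul(9, Mul(Add(w, w), Add(w, -16))) = Mul(9, Mul(Mul(2, w), Add(-16, w))) = Mul(9, Mul(2, w, Add(-16, w))) = Mul(18, w, Add(-16, w)))
g = 13299 (g = Add(-9803, 23102) = 13299)
Mul(Add(-9188, g), Add(Add(16209, -3476), Function('W')(Function('a')(-4)))) = Mul(Add(-9188, 13299), Add(Add(16209, -3476), Pow(Mul(18, -4, Add(-16, -4)), 2))) = Mul(4111, Add(12733, Pow(Mul(18, -4, -20), 2))) = Mul(4111, Add(12733, Pow(1440, 2))) = Mul(4111, Add(12733, 2073600)) = Mul(4111, 2086333) = 8576914963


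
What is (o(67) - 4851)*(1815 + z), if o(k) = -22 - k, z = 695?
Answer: -12399400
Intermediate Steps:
(o(67) - 4851)*(1815 + z) = ((-22 - 1*67) - 4851)*(1815 + 695) = ((-22 - 67) - 4851)*2510 = (-89 - 4851)*2510 = -4940*2510 = -12399400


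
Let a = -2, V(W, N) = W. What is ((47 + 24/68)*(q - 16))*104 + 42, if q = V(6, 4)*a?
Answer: -2343446/17 ≈ -1.3785e+5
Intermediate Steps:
q = -12 (q = 6*(-2) = -12)
((47 + 24/68)*(q - 16))*104 + 42 = ((47 + 24/68)*(-12 - 16))*104 + 42 = ((47 + 24*(1/68))*(-28))*104 + 42 = ((47 + 6/17)*(-28))*104 + 42 = ((805/17)*(-28))*104 + 42 = -22540/17*104 + 42 = -2344160/17 + 42 = -2343446/17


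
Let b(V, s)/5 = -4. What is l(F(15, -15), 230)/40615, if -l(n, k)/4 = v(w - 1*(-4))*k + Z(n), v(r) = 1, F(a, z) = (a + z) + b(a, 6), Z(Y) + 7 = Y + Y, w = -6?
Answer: -732/40615 ≈ -0.018023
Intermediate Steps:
b(V, s) = -20 (b(V, s) = 5*(-4) = -20)
Z(Y) = -7 + 2*Y (Z(Y) = -7 + (Y + Y) = -7 + 2*Y)
F(a, z) = -20 + a + z (F(a, z) = (a + z) - 20 = -20 + a + z)
l(n, k) = 28 - 8*n - 4*k (l(n, k) = -4*(1*k + (-7 + 2*n)) = -4*(k + (-7 + 2*n)) = -4*(-7 + k + 2*n) = 28 - 8*n - 4*k)
l(F(15, -15), 230)/40615 = (28 - 8*(-20 + 15 - 15) - 4*230)/40615 = (28 - 8*(-20) - 920)*(1/40615) = (28 + 160 - 920)*(1/40615) = -732*1/40615 = -732/40615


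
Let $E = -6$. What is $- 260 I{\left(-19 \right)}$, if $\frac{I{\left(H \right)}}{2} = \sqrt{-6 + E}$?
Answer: $- 1040 i \sqrt{3} \approx - 1801.3 i$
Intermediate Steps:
$I{\left(H \right)} = 4 i \sqrt{3}$ ($I{\left(H \right)} = 2 \sqrt{-6 - 6} = 2 \sqrt{-12} = 2 \cdot 2 i \sqrt{3} = 4 i \sqrt{3}$)
$- 260 I{\left(-19 \right)} = - 260 \cdot 4 i \sqrt{3} = - 1040 i \sqrt{3}$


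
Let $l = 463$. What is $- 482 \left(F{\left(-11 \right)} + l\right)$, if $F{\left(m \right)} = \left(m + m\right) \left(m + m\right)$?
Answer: $-456454$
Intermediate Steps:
$F{\left(m \right)} = 4 m^{2}$ ($F{\left(m \right)} = 2 m 2 m = 4 m^{2}$)
$- 482 \left(F{\left(-11 \right)} + l\right) = - 482 \left(4 \left(-11\right)^{2} + 463\right) = - 482 \left(4 \cdot 121 + 463\right) = - 482 \left(484 + 463\right) = \left(-482\right) 947 = -456454$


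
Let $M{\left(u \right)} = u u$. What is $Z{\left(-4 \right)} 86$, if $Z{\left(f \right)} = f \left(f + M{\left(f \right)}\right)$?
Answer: $-4128$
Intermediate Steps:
$M{\left(u \right)} = u^{2}$
$Z{\left(f \right)} = f \left(f + f^{2}\right)$
$Z{\left(-4 \right)} 86 = \left(-4\right)^{2} \left(1 - 4\right) 86 = 16 \left(-3\right) 86 = \left(-48\right) 86 = -4128$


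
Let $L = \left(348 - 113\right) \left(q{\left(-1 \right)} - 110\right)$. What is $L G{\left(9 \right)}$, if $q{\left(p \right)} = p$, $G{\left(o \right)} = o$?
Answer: $-234765$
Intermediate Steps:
$L = -26085$ ($L = \left(348 - 113\right) \left(-1 - 110\right) = 235 \left(-111\right) = -26085$)
$L G{\left(9 \right)} = \left(-26085\right) 9 = -234765$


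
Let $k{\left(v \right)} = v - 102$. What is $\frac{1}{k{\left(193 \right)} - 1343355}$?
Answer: $- \frac{1}{1343264} \approx -7.4446 \cdot 10^{-7}$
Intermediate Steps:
$k{\left(v \right)} = -102 + v$ ($k{\left(v \right)} = v - 102 = -102 + v$)
$\frac{1}{k{\left(193 \right)} - 1343355} = \frac{1}{\left(-102 + 193\right) - 1343355} = \frac{1}{91 - 1343355} = \frac{1}{-1343264} = - \frac{1}{1343264}$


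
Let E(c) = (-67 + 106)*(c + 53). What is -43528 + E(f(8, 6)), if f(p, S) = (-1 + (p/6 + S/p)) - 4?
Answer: -166299/4 ≈ -41575.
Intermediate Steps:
f(p, S) = -5 + p/6 + S/p (f(p, S) = (-1 + (p*(1/6) + S/p)) - 4 = (-1 + (p/6 + S/p)) - 4 = (-1 + p/6 + S/p) - 4 = -5 + p/6 + S/p)
E(c) = 2067 + 39*c (E(c) = 39*(53 + c) = 2067 + 39*c)
-43528 + E(f(8, 6)) = -43528 + (2067 + 39*(-5 + (1/6)*8 + 6/8)) = -43528 + (2067 + 39*(-5 + 4/3 + 6*(1/8))) = -43528 + (2067 + 39*(-5 + 4/3 + 3/4)) = -43528 + (2067 + 39*(-35/12)) = -43528 + (2067 - 455/4) = -43528 + 7813/4 = -166299/4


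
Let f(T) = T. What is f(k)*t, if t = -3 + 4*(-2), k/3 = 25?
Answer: -825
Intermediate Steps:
k = 75 (k = 3*25 = 75)
t = -11 (t = -3 - 8 = -11)
f(k)*t = 75*(-11) = -825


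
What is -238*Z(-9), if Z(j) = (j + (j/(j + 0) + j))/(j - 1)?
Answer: -2023/5 ≈ -404.60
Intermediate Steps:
Z(j) = (1 + 2*j)/(-1 + j) (Z(j) = (j + (j/j + j))/(-1 + j) = (j + (1 + j))/(-1 + j) = (1 + 2*j)/(-1 + j))
-238*Z(-9) = -238*(1 + 2*(-9))/(-1 - 9) = -238*(1 - 18)/(-10) = -(-119)*(-17)/5 = -238*17/10 = -2023/5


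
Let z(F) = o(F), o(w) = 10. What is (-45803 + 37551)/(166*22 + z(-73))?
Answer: -4126/1831 ≈ -2.2534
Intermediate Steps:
z(F) = 10
(-45803 + 37551)/(166*22 + z(-73)) = (-45803 + 37551)/(166*22 + 10) = -8252/(3652 + 10) = -8252/3662 = -8252*1/3662 = -4126/1831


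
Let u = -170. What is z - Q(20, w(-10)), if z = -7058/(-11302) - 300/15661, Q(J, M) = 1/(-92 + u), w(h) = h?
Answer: 14124460989/23187081482 ≈ 0.60915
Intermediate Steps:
Q(J, M) = -1/262 (Q(J, M) = 1/(-92 - 170) = 1/(-262) = -1/262)
z = 53572369/88500311 (z = -7058*(-1/11302) - 300*1/15661 = 3529/5651 - 300/15661 = 53572369/88500311 ≈ 0.60534)
z - Q(20, w(-10)) = 53572369/88500311 - 1*(-1/262) = 53572369/88500311 + 1/262 = 14124460989/23187081482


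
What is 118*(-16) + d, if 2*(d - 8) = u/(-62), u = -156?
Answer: -58241/31 ≈ -1878.7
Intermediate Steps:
d = 287/31 (d = 8 + (-156/(-62))/2 = 8 + (-156*(-1/62))/2 = 8 + (½)*(78/31) = 8 + 39/31 = 287/31 ≈ 9.2581)
118*(-16) + d = 118*(-16) + 287/31 = -1888 + 287/31 = -58241/31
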